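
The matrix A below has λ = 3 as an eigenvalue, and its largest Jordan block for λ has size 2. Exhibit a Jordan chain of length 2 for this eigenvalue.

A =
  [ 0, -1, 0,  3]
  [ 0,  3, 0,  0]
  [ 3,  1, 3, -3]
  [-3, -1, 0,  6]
A Jordan chain for λ = 3 of length 2:
v_1 = (-3, 0, 3, -3)ᵀ
v_2 = (1, 0, 0, 0)ᵀ

Let N = A − (3)·I. We want v_2 with N^2 v_2 = 0 but N^1 v_2 ≠ 0; then v_{j-1} := N · v_j for j = 2, …, 2.

Pick v_2 = (1, 0, 0, 0)ᵀ.
Then v_1 = N · v_2 = (-3, 0, 3, -3)ᵀ.

Sanity check: (A − (3)·I) v_1 = (0, 0, 0, 0)ᵀ = 0. ✓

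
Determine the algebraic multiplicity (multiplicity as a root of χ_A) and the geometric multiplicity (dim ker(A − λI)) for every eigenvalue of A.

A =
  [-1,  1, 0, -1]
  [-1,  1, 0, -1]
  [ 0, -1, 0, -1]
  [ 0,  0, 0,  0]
λ = 0: alg = 4, geom = 2

Step 1 — factor the characteristic polynomial to read off the algebraic multiplicities:
  χ_A(x) = x^4

Step 2 — compute geometric multiplicities via the rank-nullity identity g(λ) = n − rank(A − λI):
  rank(A − (0)·I) = 2, so dim ker(A − (0)·I) = n − 2 = 2

Summary:
  λ = 0: algebraic multiplicity = 4, geometric multiplicity = 2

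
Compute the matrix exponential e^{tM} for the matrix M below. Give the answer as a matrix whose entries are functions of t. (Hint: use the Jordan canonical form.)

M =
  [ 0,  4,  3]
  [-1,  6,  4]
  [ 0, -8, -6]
e^{tM} =
  [1 - 2*t^2, 4*t, -t^2 + 3*t]
  [-3*t^2 - t, 6*t + 1, -3*t^2/2 + 4*t]
  [4*t^2, -8*t, 2*t^2 - 6*t + 1]

Strategy: write M = P · J · P⁻¹ where J is a Jordan canonical form, so e^{tM} = P · e^{tJ} · P⁻¹, and e^{tJ} can be computed block-by-block.

M has Jordan form
J =
  [0, 1, 0]
  [0, 0, 1]
  [0, 0, 0]
(up to reordering of blocks).

Per-block formulas:
  For a 3×3 Jordan block J_3(0): exp(t · J_3(0)) = e^(0t)·(I + t·N + (t^2/2)·N^2), where N is the 3×3 nilpotent shift.

After assembling e^{tJ} and conjugating by P, we get:

e^{tM} =
  [1 - 2*t^2, 4*t, -t^2 + 3*t]
  [-3*t^2 - t, 6*t + 1, -3*t^2/2 + 4*t]
  [4*t^2, -8*t, 2*t^2 - 6*t + 1]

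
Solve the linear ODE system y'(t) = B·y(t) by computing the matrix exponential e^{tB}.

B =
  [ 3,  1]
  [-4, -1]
e^{tB} =
  [2*t*exp(t) + exp(t), t*exp(t)]
  [-4*t*exp(t), -2*t*exp(t) + exp(t)]

Strategy: write B = P · J · P⁻¹ where J is a Jordan canonical form, so e^{tB} = P · e^{tJ} · P⁻¹, and e^{tJ} can be computed block-by-block.

B has Jordan form
J =
  [1, 1]
  [0, 1]
(up to reordering of blocks).

Per-block formulas:
  For a 2×2 Jordan block J_2(1): exp(t · J_2(1)) = e^(1t)·(I + t·N), where N is the 2×2 nilpotent shift.

After assembling e^{tJ} and conjugating by P, we get:

e^{tB} =
  [2*t*exp(t) + exp(t), t*exp(t)]
  [-4*t*exp(t), -2*t*exp(t) + exp(t)]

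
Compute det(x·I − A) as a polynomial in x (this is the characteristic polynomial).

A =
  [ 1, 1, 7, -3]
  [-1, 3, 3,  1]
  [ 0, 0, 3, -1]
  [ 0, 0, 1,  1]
x^4 - 8*x^3 + 24*x^2 - 32*x + 16

Expanding det(x·I − A) (e.g. by cofactor expansion or by noting that A is similar to its Jordan form J, which has the same characteristic polynomial as A) gives
  χ_A(x) = x^4 - 8*x^3 + 24*x^2 - 32*x + 16
which factors as (x - 2)^4. The eigenvalues (with algebraic multiplicities) are λ = 2 with multiplicity 4.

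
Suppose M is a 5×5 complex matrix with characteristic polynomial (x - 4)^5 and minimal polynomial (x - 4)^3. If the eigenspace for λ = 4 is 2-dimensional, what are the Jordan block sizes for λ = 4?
Block sizes for λ = 4: [3, 2]

Step 1 — from the characteristic polynomial, algebraic multiplicity of λ = 4 is 5. From dim ker(M − (4)·I) = 2, there are exactly 2 Jordan blocks for λ = 4.
Step 2 — from the minimal polynomial, the factor (x − 4)^3 tells us the largest block for λ = 4 has size 3.
Step 3 — with total size 5, 2 blocks, and largest block 3, the block sizes (in nonincreasing order) are [3, 2].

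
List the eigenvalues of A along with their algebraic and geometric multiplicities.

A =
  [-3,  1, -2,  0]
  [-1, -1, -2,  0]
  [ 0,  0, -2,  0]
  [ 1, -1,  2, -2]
λ = -2: alg = 4, geom = 3

Step 1 — factor the characteristic polynomial to read off the algebraic multiplicities:
  χ_A(x) = (x + 2)^4

Step 2 — compute geometric multiplicities via the rank-nullity identity g(λ) = n − rank(A − λI):
  rank(A − (-2)·I) = 1, so dim ker(A − (-2)·I) = n − 1 = 3

Summary:
  λ = -2: algebraic multiplicity = 4, geometric multiplicity = 3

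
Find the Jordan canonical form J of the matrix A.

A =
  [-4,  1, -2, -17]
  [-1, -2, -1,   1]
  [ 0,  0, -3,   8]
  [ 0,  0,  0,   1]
J_3(-3) ⊕ J_1(1)

The characteristic polynomial is
  det(x·I − A) = x^4 + 8*x^3 + 18*x^2 - 27 = (x - 1)*(x + 3)^3

Eigenvalues and multiplicities (the geometric multiplicity of λ is n − rank(A − λI), which equals the number of Jordan blocks for λ):
  λ = -3: algebraic multiplicity = 3, geometric multiplicity = 1
  λ = 1: algebraic multiplicity = 1, geometric multiplicity = 1

Determining the block sizes for each eigenvalue:
  λ = -3: one block (gm = 1), so the single block has size am = 3 → block sizes [3]
  λ = 1: one block (gm = 1), so the single block has size am = 1 → block sizes [1]

Assembling the blocks gives a Jordan form
J =
  [-3,  1,  0, 0]
  [ 0, -3,  1, 0]
  [ 0,  0, -3, 0]
  [ 0,  0,  0, 1]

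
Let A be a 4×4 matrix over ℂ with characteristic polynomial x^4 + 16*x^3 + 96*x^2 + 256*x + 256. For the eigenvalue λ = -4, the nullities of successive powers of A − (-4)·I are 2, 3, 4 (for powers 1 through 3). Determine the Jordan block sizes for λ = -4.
Block sizes for λ = -4: [3, 1]

From the dimensions of kernels of powers, the number of Jordan blocks of size at least j is d_j − d_{j−1} where d_j = dim ker(N^j) (with d_0 = 0). Computing the differences gives [2, 1, 1].
The number of blocks of size exactly k is (#blocks of size ≥ k) − (#blocks of size ≥ k + 1), so the partition is: 1 block(s) of size 1, 1 block(s) of size 3.
In nonincreasing order the block sizes are [3, 1].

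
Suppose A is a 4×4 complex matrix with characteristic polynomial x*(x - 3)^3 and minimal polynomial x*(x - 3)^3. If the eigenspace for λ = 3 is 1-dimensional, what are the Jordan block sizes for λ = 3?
Block sizes for λ = 3: [3]

Step 1 — from the characteristic polynomial, algebraic multiplicity of λ = 3 is 3. From dim ker(A − (3)·I) = 1, there are exactly 1 Jordan blocks for λ = 3.
Step 2 — from the minimal polynomial, the factor (x − 3)^3 tells us the largest block for λ = 3 has size 3.
Step 3 — with total size 3, 1 blocks, and largest block 3, the block sizes (in nonincreasing order) are [3].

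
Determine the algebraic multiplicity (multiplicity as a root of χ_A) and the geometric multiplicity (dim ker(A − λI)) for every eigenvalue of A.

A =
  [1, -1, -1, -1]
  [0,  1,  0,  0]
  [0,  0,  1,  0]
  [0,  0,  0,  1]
λ = 1: alg = 4, geom = 3

Step 1 — factor the characteristic polynomial to read off the algebraic multiplicities:
  χ_A(x) = (x - 1)^4

Step 2 — compute geometric multiplicities via the rank-nullity identity g(λ) = n − rank(A − λI):
  rank(A − (1)·I) = 1, so dim ker(A − (1)·I) = n − 1 = 3

Summary:
  λ = 1: algebraic multiplicity = 4, geometric multiplicity = 3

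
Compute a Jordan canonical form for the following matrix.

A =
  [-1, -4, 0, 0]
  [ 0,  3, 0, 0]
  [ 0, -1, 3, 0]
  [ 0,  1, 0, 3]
J_1(-1) ⊕ J_2(3) ⊕ J_1(3)

The characteristic polynomial is
  det(x·I − A) = x^4 - 8*x^3 + 18*x^2 - 27 = (x - 3)^3*(x + 1)

Eigenvalues and multiplicities (the geometric multiplicity of λ is n − rank(A − λI), which equals the number of Jordan blocks for λ):
  λ = -1: algebraic multiplicity = 1, geometric multiplicity = 1
  λ = 3: algebraic multiplicity = 3, geometric multiplicity = 2

Determining the block sizes for each eigenvalue:
  λ = -1: one block (gm = 1), so the single block has size am = 1 → block sizes [1]
  λ = 3: 2 blocks summing to 3 forces exactly one block of size 2 and the rest size 1 → block sizes [2, 1]

Assembling the blocks gives a Jordan form
J =
  [-1, 0, 0, 0]
  [ 0, 3, 1, 0]
  [ 0, 0, 3, 0]
  [ 0, 0, 0, 3]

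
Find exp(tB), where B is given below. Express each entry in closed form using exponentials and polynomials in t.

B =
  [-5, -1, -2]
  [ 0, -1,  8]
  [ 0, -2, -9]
e^{tB} =
  [exp(-5*t), -t*exp(-5*t), -2*t*exp(-5*t)]
  [0, 4*t*exp(-5*t) + exp(-5*t), 8*t*exp(-5*t)]
  [0, -2*t*exp(-5*t), -4*t*exp(-5*t) + exp(-5*t)]

Strategy: write B = P · J · P⁻¹ where J is a Jordan canonical form, so e^{tB} = P · e^{tJ} · P⁻¹, and e^{tJ} can be computed block-by-block.

B has Jordan form
J =
  [-5,  1,  0]
  [ 0, -5,  0]
  [ 0,  0, -5]
(up to reordering of blocks).

Per-block formulas:
  For a 1×1 block at λ = -5: exp(t · [-5]) = [e^(-5t)].
  For a 2×2 Jordan block J_2(-5): exp(t · J_2(-5)) = e^(-5t)·(I + t·N), where N is the 2×2 nilpotent shift.

After assembling e^{tJ} and conjugating by P, we get:

e^{tB} =
  [exp(-5*t), -t*exp(-5*t), -2*t*exp(-5*t)]
  [0, 4*t*exp(-5*t) + exp(-5*t), 8*t*exp(-5*t)]
  [0, -2*t*exp(-5*t), -4*t*exp(-5*t) + exp(-5*t)]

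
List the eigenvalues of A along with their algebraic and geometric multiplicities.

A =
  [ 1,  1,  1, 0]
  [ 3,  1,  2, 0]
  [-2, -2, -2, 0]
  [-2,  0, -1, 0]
λ = 0: alg = 4, geom = 2

Step 1 — factor the characteristic polynomial to read off the algebraic multiplicities:
  χ_A(x) = x^4

Step 2 — compute geometric multiplicities via the rank-nullity identity g(λ) = n − rank(A − λI):
  rank(A − (0)·I) = 2, so dim ker(A − (0)·I) = n − 2 = 2

Summary:
  λ = 0: algebraic multiplicity = 4, geometric multiplicity = 2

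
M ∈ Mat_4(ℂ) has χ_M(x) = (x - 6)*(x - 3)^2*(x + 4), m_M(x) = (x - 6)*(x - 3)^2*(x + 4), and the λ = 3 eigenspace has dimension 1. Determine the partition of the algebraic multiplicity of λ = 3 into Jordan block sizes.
Block sizes for λ = 3: [2]

Step 1 — from the characteristic polynomial, algebraic multiplicity of λ = 3 is 2. From dim ker(M − (3)·I) = 1, there are exactly 1 Jordan blocks for λ = 3.
Step 2 — from the minimal polynomial, the factor (x − 3)^2 tells us the largest block for λ = 3 has size 2.
Step 3 — with total size 2, 1 blocks, and largest block 2, the block sizes (in nonincreasing order) are [2].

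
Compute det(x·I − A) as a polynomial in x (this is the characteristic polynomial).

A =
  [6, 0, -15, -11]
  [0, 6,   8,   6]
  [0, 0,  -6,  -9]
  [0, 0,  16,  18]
x^4 - 24*x^3 + 216*x^2 - 864*x + 1296

Expanding det(x·I − A) (e.g. by cofactor expansion or by noting that A is similar to its Jordan form J, which has the same characteristic polynomial as A) gives
  χ_A(x) = x^4 - 24*x^3 + 216*x^2 - 864*x + 1296
which factors as (x - 6)^4. The eigenvalues (with algebraic multiplicities) are λ = 6 with multiplicity 4.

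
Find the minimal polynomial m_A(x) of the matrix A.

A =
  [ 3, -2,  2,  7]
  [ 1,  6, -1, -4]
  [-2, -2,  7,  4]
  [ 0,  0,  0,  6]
x^3 - 17*x^2 + 96*x - 180

The characteristic polynomial is χ_A(x) = (x - 6)^2*(x - 5)^2, so the eigenvalues are known. The minimal polynomial is
  m_A(x) = Π_λ (x − λ)^{k_λ}
where k_λ is the size of the *largest* Jordan block for λ (equivalently, the smallest k with (A − λI)^k v = 0 for every generalised eigenvector v of λ).

  λ = 5: largest Jordan block has size 1, contributing (x − 5)
  λ = 6: largest Jordan block has size 2, contributing (x − 6)^2

So m_A(x) = (x - 6)^2*(x - 5) = x^3 - 17*x^2 + 96*x - 180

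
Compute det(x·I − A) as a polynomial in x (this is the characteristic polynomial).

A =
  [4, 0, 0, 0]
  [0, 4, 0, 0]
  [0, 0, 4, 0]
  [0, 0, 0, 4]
x^4 - 16*x^3 + 96*x^2 - 256*x + 256

Expanding det(x·I − A) (e.g. by cofactor expansion or by noting that A is similar to its Jordan form J, which has the same characteristic polynomial as A) gives
  χ_A(x) = x^4 - 16*x^3 + 96*x^2 - 256*x + 256
which factors as (x - 4)^4. The eigenvalues (with algebraic multiplicities) are λ = 4 with multiplicity 4.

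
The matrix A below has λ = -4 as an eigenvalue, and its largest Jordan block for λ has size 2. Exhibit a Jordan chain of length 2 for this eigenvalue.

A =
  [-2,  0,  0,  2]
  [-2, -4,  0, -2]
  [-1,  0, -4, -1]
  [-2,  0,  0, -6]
A Jordan chain for λ = -4 of length 2:
v_1 = (2, -2, -1, -2)ᵀ
v_2 = (1, 0, 0, 0)ᵀ

Let N = A − (-4)·I. We want v_2 with N^2 v_2 = 0 but N^1 v_2 ≠ 0; then v_{j-1} := N · v_j for j = 2, …, 2.

Pick v_2 = (1, 0, 0, 0)ᵀ.
Then v_1 = N · v_2 = (2, -2, -1, -2)ᵀ.

Sanity check: (A − (-4)·I) v_1 = (0, 0, 0, 0)ᵀ = 0. ✓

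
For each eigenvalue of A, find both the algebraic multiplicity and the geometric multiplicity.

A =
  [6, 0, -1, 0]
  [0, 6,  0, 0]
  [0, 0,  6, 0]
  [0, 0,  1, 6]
λ = 6: alg = 4, geom = 3

Step 1 — factor the characteristic polynomial to read off the algebraic multiplicities:
  χ_A(x) = (x - 6)^4

Step 2 — compute geometric multiplicities via the rank-nullity identity g(λ) = n − rank(A − λI):
  rank(A − (6)·I) = 1, so dim ker(A − (6)·I) = n − 1 = 3

Summary:
  λ = 6: algebraic multiplicity = 4, geometric multiplicity = 3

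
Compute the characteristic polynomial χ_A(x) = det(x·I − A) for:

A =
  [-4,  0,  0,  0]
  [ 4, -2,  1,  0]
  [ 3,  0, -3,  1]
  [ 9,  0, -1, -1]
x^4 + 10*x^3 + 36*x^2 + 56*x + 32

Expanding det(x·I − A) (e.g. by cofactor expansion or by noting that A is similar to its Jordan form J, which has the same characteristic polynomial as A) gives
  χ_A(x) = x^4 + 10*x^3 + 36*x^2 + 56*x + 32
which factors as (x + 2)^3*(x + 4). The eigenvalues (with algebraic multiplicities) are λ = -4 with multiplicity 1, λ = -2 with multiplicity 3.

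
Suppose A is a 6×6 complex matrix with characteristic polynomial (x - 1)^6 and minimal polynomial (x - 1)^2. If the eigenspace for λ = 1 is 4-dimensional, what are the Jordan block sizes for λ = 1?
Block sizes for λ = 1: [2, 2, 1, 1]

Step 1 — from the characteristic polynomial, algebraic multiplicity of λ = 1 is 6. From dim ker(A − (1)·I) = 4, there are exactly 4 Jordan blocks for λ = 1.
Step 2 — from the minimal polynomial, the factor (x − 1)^2 tells us the largest block for λ = 1 has size 2.
Step 3 — with total size 6, 4 blocks, and largest block 2, the block sizes (in nonincreasing order) are [2, 2, 1, 1].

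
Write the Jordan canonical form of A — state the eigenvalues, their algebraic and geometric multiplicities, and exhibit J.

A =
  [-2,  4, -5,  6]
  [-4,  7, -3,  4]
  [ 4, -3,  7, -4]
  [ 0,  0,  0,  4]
J_3(4) ⊕ J_1(4)

The characteristic polynomial is
  det(x·I − A) = x^4 - 16*x^3 + 96*x^2 - 256*x + 256 = (x - 4)^4

Eigenvalues and multiplicities (the geometric multiplicity of λ is n − rank(A − λI), which equals the number of Jordan blocks for λ):
  λ = 4: algebraic multiplicity = 4, geometric multiplicity = 2

Determining the block sizes for each eigenvalue:
  λ = 4: with am = 4 and gm = 2, the partition is not yet determined (e.g. several partitions of 4 into 2 parts exist). Let N = A − (4)·I. Computing rank(N^1) = 2, rank(N^2) = 1, rank(N^3) = 0; the number of blocks of size ≥ j is rank(N^{j−1}) − rank(N^j), giving [2, 1, 1]. So we have 1 block(s) of size 3, 1 block(s) of size 1 → block sizes [3, 1]

Assembling the blocks gives a Jordan form
J =
  [4, 1, 0, 0]
  [0, 4, 1, 0]
  [0, 0, 4, 0]
  [0, 0, 0, 4]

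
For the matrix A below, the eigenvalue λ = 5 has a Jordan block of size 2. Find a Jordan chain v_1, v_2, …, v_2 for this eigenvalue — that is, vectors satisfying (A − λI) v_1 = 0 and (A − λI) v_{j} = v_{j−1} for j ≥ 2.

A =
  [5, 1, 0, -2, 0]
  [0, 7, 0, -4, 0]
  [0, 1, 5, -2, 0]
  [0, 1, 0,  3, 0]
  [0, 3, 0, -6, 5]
A Jordan chain for λ = 5 of length 2:
v_1 = (1, 2, 1, 1, 3)ᵀ
v_2 = (0, 1, 0, 0, 0)ᵀ

Let N = A − (5)·I. We want v_2 with N^2 v_2 = 0 but N^1 v_2 ≠ 0; then v_{j-1} := N · v_j for j = 2, …, 2.

Pick v_2 = (0, 1, 0, 0, 0)ᵀ.
Then v_1 = N · v_2 = (1, 2, 1, 1, 3)ᵀ.

Sanity check: (A − (5)·I) v_1 = (0, 0, 0, 0, 0)ᵀ = 0. ✓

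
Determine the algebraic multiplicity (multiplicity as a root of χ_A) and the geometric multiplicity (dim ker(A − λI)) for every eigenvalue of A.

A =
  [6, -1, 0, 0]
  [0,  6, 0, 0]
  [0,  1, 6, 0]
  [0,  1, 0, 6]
λ = 6: alg = 4, geom = 3

Step 1 — factor the characteristic polynomial to read off the algebraic multiplicities:
  χ_A(x) = (x - 6)^4

Step 2 — compute geometric multiplicities via the rank-nullity identity g(λ) = n − rank(A − λI):
  rank(A − (6)·I) = 1, so dim ker(A − (6)·I) = n − 1 = 3

Summary:
  λ = 6: algebraic multiplicity = 4, geometric multiplicity = 3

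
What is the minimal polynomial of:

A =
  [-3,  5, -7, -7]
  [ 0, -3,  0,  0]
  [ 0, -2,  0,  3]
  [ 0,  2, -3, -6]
x^2 + 6*x + 9

The characteristic polynomial is χ_A(x) = (x + 3)^4, so the eigenvalues are known. The minimal polynomial is
  m_A(x) = Π_λ (x − λ)^{k_λ}
where k_λ is the size of the *largest* Jordan block for λ (equivalently, the smallest k with (A − λI)^k v = 0 for every generalised eigenvector v of λ).

  λ = -3: largest Jordan block has size 2, contributing (x + 3)^2

So m_A(x) = (x + 3)^2 = x^2 + 6*x + 9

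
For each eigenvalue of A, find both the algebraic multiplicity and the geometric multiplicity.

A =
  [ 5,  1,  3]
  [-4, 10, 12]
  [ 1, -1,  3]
λ = 6: alg = 3, geom = 2

Step 1 — factor the characteristic polynomial to read off the algebraic multiplicities:
  χ_A(x) = (x - 6)^3

Step 2 — compute geometric multiplicities via the rank-nullity identity g(λ) = n − rank(A − λI):
  rank(A − (6)·I) = 1, so dim ker(A − (6)·I) = n − 1 = 2

Summary:
  λ = 6: algebraic multiplicity = 3, geometric multiplicity = 2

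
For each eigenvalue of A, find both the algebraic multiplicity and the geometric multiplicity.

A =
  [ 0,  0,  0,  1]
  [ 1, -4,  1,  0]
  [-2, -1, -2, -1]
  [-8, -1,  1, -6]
λ = -3: alg = 4, geom = 2

Step 1 — factor the characteristic polynomial to read off the algebraic multiplicities:
  χ_A(x) = (x + 3)^4

Step 2 — compute geometric multiplicities via the rank-nullity identity g(λ) = n − rank(A − λI):
  rank(A − (-3)·I) = 2, so dim ker(A − (-3)·I) = n − 2 = 2

Summary:
  λ = -3: algebraic multiplicity = 4, geometric multiplicity = 2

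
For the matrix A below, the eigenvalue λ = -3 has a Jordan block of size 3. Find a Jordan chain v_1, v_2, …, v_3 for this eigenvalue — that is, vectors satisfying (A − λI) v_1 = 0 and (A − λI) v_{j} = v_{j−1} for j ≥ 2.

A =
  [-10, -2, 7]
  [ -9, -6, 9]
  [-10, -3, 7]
A Jordan chain for λ = -3 of length 3:
v_1 = (-3, 0, -3)ᵀ
v_2 = (-7, -9, -10)ᵀ
v_3 = (1, 0, 0)ᵀ

Let N = A − (-3)·I. We want v_3 with N^3 v_3 = 0 but N^2 v_3 ≠ 0; then v_{j-1} := N · v_j for j = 3, …, 2.

Pick v_3 = (1, 0, 0)ᵀ.
Then v_2 = N · v_3 = (-7, -9, -10)ᵀ.
Then v_1 = N · v_2 = (-3, 0, -3)ᵀ.

Sanity check: (A − (-3)·I) v_1 = (0, 0, 0)ᵀ = 0. ✓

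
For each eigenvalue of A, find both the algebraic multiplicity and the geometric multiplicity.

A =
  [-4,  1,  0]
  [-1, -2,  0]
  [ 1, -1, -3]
λ = -3: alg = 3, geom = 2

Step 1 — factor the characteristic polynomial to read off the algebraic multiplicities:
  χ_A(x) = (x + 3)^3

Step 2 — compute geometric multiplicities via the rank-nullity identity g(λ) = n − rank(A − λI):
  rank(A − (-3)·I) = 1, so dim ker(A − (-3)·I) = n − 1 = 2

Summary:
  λ = -3: algebraic multiplicity = 3, geometric multiplicity = 2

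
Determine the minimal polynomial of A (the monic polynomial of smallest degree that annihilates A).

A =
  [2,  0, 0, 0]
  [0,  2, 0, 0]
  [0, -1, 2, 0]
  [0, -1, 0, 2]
x^2 - 4*x + 4

The characteristic polynomial is χ_A(x) = (x - 2)^4, so the eigenvalues are known. The minimal polynomial is
  m_A(x) = Π_λ (x − λ)^{k_λ}
where k_λ is the size of the *largest* Jordan block for λ (equivalently, the smallest k with (A − λI)^k v = 0 for every generalised eigenvector v of λ).

  λ = 2: largest Jordan block has size 2, contributing (x − 2)^2

So m_A(x) = (x - 2)^2 = x^2 - 4*x + 4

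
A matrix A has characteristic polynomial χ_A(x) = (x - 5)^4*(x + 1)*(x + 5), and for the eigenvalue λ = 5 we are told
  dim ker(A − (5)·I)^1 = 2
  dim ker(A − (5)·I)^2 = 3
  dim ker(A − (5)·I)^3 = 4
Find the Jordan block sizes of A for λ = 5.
Block sizes for λ = 5: [3, 1]

From the dimensions of kernels of powers, the number of Jordan blocks of size at least j is d_j − d_{j−1} where d_j = dim ker(N^j) (with d_0 = 0). Computing the differences gives [2, 1, 1].
The number of blocks of size exactly k is (#blocks of size ≥ k) − (#blocks of size ≥ k + 1), so the partition is: 1 block(s) of size 1, 1 block(s) of size 3.
In nonincreasing order the block sizes are [3, 1].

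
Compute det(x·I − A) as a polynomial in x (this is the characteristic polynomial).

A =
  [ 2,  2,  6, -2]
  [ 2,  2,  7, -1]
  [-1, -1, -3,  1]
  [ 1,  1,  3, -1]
x^4

Expanding det(x·I − A) (e.g. by cofactor expansion or by noting that A is similar to its Jordan form J, which has the same characteristic polynomial as A) gives
  χ_A(x) = x^4
which factors as x^4. The eigenvalues (with algebraic multiplicities) are λ = 0 with multiplicity 4.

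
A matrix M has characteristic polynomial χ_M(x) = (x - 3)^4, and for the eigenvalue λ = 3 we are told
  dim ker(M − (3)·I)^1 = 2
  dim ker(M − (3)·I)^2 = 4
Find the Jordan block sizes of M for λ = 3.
Block sizes for λ = 3: [2, 2]

From the dimensions of kernels of powers, the number of Jordan blocks of size at least j is d_j − d_{j−1} where d_j = dim ker(N^j) (with d_0 = 0). Computing the differences gives [2, 2].
The number of blocks of size exactly k is (#blocks of size ≥ k) − (#blocks of size ≥ k + 1), so the partition is: 2 block(s) of size 2.
In nonincreasing order the block sizes are [2, 2].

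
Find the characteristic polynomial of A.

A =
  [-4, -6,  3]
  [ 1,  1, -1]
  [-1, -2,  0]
x^3 + 3*x^2 + 3*x + 1

Expanding det(x·I − A) (e.g. by cofactor expansion or by noting that A is similar to its Jordan form J, which has the same characteristic polynomial as A) gives
  χ_A(x) = x^3 + 3*x^2 + 3*x + 1
which factors as (x + 1)^3. The eigenvalues (with algebraic multiplicities) are λ = -1 with multiplicity 3.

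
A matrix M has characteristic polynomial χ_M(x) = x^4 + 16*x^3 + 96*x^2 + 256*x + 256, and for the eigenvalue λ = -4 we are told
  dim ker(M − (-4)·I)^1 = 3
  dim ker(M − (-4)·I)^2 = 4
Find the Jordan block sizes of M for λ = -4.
Block sizes for λ = -4: [2, 1, 1]

From the dimensions of kernels of powers, the number of Jordan blocks of size at least j is d_j − d_{j−1} where d_j = dim ker(N^j) (with d_0 = 0). Computing the differences gives [3, 1].
The number of blocks of size exactly k is (#blocks of size ≥ k) − (#blocks of size ≥ k + 1), so the partition is: 2 block(s) of size 1, 1 block(s) of size 2.
In nonincreasing order the block sizes are [2, 1, 1].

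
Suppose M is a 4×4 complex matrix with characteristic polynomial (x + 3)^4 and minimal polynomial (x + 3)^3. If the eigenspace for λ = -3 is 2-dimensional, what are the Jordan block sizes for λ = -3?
Block sizes for λ = -3: [3, 1]

Step 1 — from the characteristic polynomial, algebraic multiplicity of λ = -3 is 4. From dim ker(M − (-3)·I) = 2, there are exactly 2 Jordan blocks for λ = -3.
Step 2 — from the minimal polynomial, the factor (x + 3)^3 tells us the largest block for λ = -3 has size 3.
Step 3 — with total size 4, 2 blocks, and largest block 3, the block sizes (in nonincreasing order) are [3, 1].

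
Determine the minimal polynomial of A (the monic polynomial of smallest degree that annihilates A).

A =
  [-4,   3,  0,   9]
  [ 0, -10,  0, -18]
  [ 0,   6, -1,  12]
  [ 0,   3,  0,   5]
x^2 + 5*x + 4

The characteristic polynomial is χ_A(x) = (x + 1)^2*(x + 4)^2, so the eigenvalues are known. The minimal polynomial is
  m_A(x) = Π_λ (x − λ)^{k_λ}
where k_λ is the size of the *largest* Jordan block for λ (equivalently, the smallest k with (A − λI)^k v = 0 for every generalised eigenvector v of λ).

  λ = -4: largest Jordan block has size 1, contributing (x + 4)
  λ = -1: largest Jordan block has size 1, contributing (x + 1)

So m_A(x) = (x + 1)*(x + 4) = x^2 + 5*x + 4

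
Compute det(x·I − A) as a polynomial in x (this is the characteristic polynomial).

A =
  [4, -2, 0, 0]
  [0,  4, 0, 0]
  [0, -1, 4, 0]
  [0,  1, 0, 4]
x^4 - 16*x^3 + 96*x^2 - 256*x + 256

Expanding det(x·I − A) (e.g. by cofactor expansion or by noting that A is similar to its Jordan form J, which has the same characteristic polynomial as A) gives
  χ_A(x) = x^4 - 16*x^3 + 96*x^2 - 256*x + 256
which factors as (x - 4)^4. The eigenvalues (with algebraic multiplicities) are λ = 4 with multiplicity 4.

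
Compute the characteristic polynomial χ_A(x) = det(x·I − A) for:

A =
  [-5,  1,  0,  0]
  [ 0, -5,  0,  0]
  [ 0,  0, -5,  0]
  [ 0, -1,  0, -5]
x^4 + 20*x^3 + 150*x^2 + 500*x + 625

Expanding det(x·I − A) (e.g. by cofactor expansion or by noting that A is similar to its Jordan form J, which has the same characteristic polynomial as A) gives
  χ_A(x) = x^4 + 20*x^3 + 150*x^2 + 500*x + 625
which factors as (x + 5)^4. The eigenvalues (with algebraic multiplicities) are λ = -5 with multiplicity 4.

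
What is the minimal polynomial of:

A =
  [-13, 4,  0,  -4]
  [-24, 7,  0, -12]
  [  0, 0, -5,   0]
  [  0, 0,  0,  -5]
x^2 + 6*x + 5

The characteristic polynomial is χ_A(x) = (x + 1)*(x + 5)^3, so the eigenvalues are known. The minimal polynomial is
  m_A(x) = Π_λ (x − λ)^{k_λ}
where k_λ is the size of the *largest* Jordan block for λ (equivalently, the smallest k with (A − λI)^k v = 0 for every generalised eigenvector v of λ).

  λ = -5: largest Jordan block has size 1, contributing (x + 5)
  λ = -1: largest Jordan block has size 1, contributing (x + 1)

So m_A(x) = (x + 1)*(x + 5) = x^2 + 6*x + 5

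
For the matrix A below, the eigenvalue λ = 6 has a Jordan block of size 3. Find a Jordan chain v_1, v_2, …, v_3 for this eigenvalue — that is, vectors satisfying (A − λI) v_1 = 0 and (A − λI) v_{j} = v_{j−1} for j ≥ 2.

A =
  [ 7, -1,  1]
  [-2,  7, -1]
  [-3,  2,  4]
A Jordan chain for λ = 6 of length 3:
v_1 = (0, -1, -1)ᵀ
v_2 = (1, -2, -3)ᵀ
v_3 = (1, 0, 0)ᵀ

Let N = A − (6)·I. We want v_3 with N^3 v_3 = 0 but N^2 v_3 ≠ 0; then v_{j-1} := N · v_j for j = 3, …, 2.

Pick v_3 = (1, 0, 0)ᵀ.
Then v_2 = N · v_3 = (1, -2, -3)ᵀ.
Then v_1 = N · v_2 = (0, -1, -1)ᵀ.

Sanity check: (A − (6)·I) v_1 = (0, 0, 0)ᵀ = 0. ✓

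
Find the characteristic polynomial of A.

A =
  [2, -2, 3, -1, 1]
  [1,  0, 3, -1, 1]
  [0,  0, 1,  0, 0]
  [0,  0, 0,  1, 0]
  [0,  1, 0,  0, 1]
x^5 - 5*x^4 + 10*x^3 - 10*x^2 + 5*x - 1

Expanding det(x·I − A) (e.g. by cofactor expansion or by noting that A is similar to its Jordan form J, which has the same characteristic polynomial as A) gives
  χ_A(x) = x^5 - 5*x^4 + 10*x^3 - 10*x^2 + 5*x - 1
which factors as (x - 1)^5. The eigenvalues (with algebraic multiplicities) are λ = 1 with multiplicity 5.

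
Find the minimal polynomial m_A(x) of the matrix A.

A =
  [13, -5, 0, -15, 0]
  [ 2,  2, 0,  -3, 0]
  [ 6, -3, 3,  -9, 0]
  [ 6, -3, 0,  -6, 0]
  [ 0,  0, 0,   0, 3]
x^2 - 6*x + 9

The characteristic polynomial is χ_A(x) = (x - 3)^5, so the eigenvalues are known. The minimal polynomial is
  m_A(x) = Π_λ (x − λ)^{k_λ}
where k_λ is the size of the *largest* Jordan block for λ (equivalently, the smallest k with (A − λI)^k v = 0 for every generalised eigenvector v of λ).

  λ = 3: largest Jordan block has size 2, contributing (x − 3)^2

So m_A(x) = (x - 3)^2 = x^2 - 6*x + 9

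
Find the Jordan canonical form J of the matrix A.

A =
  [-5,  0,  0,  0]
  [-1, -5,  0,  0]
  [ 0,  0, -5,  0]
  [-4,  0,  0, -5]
J_2(-5) ⊕ J_1(-5) ⊕ J_1(-5)

The characteristic polynomial is
  det(x·I − A) = x^4 + 20*x^3 + 150*x^2 + 500*x + 625 = (x + 5)^4

Eigenvalues and multiplicities (the geometric multiplicity of λ is n − rank(A − λI), which equals the number of Jordan blocks for λ):
  λ = -5: algebraic multiplicity = 4, geometric multiplicity = 3

Determining the block sizes for each eigenvalue:
  λ = -5: 3 blocks summing to 4 forces exactly one block of size 2 and the rest size 1 → block sizes [2, 1, 1]

Assembling the blocks gives a Jordan form
J =
  [-5,  1,  0,  0]
  [ 0, -5,  0,  0]
  [ 0,  0, -5,  0]
  [ 0,  0,  0, -5]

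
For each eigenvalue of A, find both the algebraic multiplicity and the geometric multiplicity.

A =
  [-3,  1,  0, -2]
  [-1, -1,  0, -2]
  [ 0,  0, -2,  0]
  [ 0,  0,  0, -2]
λ = -2: alg = 4, geom = 3

Step 1 — factor the characteristic polynomial to read off the algebraic multiplicities:
  χ_A(x) = (x + 2)^4

Step 2 — compute geometric multiplicities via the rank-nullity identity g(λ) = n − rank(A − λI):
  rank(A − (-2)·I) = 1, so dim ker(A − (-2)·I) = n − 1 = 3

Summary:
  λ = -2: algebraic multiplicity = 4, geometric multiplicity = 3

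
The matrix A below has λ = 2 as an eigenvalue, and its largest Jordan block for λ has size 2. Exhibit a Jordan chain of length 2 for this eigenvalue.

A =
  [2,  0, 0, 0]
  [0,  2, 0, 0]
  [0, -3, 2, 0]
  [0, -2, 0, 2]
A Jordan chain for λ = 2 of length 2:
v_1 = (0, 0, -3, -2)ᵀ
v_2 = (0, 1, 0, 0)ᵀ

Let N = A − (2)·I. We want v_2 with N^2 v_2 = 0 but N^1 v_2 ≠ 0; then v_{j-1} := N · v_j for j = 2, …, 2.

Pick v_2 = (0, 1, 0, 0)ᵀ.
Then v_1 = N · v_2 = (0, 0, -3, -2)ᵀ.

Sanity check: (A − (2)·I) v_1 = (0, 0, 0, 0)ᵀ = 0. ✓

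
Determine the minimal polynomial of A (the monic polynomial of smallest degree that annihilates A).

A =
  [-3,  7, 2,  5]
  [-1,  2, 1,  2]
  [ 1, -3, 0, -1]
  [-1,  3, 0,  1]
x^3

The characteristic polynomial is χ_A(x) = x^4, so the eigenvalues are known. The minimal polynomial is
  m_A(x) = Π_λ (x − λ)^{k_λ}
where k_λ is the size of the *largest* Jordan block for λ (equivalently, the smallest k with (A − λI)^k v = 0 for every generalised eigenvector v of λ).

  λ = 0: largest Jordan block has size 3, contributing (x − 0)^3

So m_A(x) = x^3 = x^3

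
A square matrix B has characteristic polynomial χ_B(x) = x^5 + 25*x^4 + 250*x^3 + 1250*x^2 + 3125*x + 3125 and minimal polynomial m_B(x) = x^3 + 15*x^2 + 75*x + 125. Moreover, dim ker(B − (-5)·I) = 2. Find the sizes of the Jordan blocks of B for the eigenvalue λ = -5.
Block sizes for λ = -5: [3, 2]

Step 1 — from the characteristic polynomial, algebraic multiplicity of λ = -5 is 5. From dim ker(B − (-5)·I) = 2, there are exactly 2 Jordan blocks for λ = -5.
Step 2 — from the minimal polynomial, the factor (x + 5)^3 tells us the largest block for λ = -5 has size 3.
Step 3 — with total size 5, 2 blocks, and largest block 3, the block sizes (in nonincreasing order) are [3, 2].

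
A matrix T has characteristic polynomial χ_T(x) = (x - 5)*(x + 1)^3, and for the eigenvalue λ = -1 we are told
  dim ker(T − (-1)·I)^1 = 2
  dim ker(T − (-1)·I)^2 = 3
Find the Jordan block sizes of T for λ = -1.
Block sizes for λ = -1: [2, 1]

From the dimensions of kernels of powers, the number of Jordan blocks of size at least j is d_j − d_{j−1} where d_j = dim ker(N^j) (with d_0 = 0). Computing the differences gives [2, 1].
The number of blocks of size exactly k is (#blocks of size ≥ k) − (#blocks of size ≥ k + 1), so the partition is: 1 block(s) of size 1, 1 block(s) of size 2.
In nonincreasing order the block sizes are [2, 1].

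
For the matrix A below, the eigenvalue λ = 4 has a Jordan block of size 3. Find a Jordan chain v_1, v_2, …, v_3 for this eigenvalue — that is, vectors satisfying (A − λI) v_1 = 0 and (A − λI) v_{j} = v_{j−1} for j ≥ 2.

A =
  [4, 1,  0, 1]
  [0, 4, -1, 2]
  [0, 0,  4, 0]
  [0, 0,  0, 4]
A Jordan chain for λ = 4 of length 3:
v_1 = (-1, 0, 0, 0)ᵀ
v_2 = (0, -1, 0, 0)ᵀ
v_3 = (0, 0, 1, 0)ᵀ

Let N = A − (4)·I. We want v_3 with N^3 v_3 = 0 but N^2 v_3 ≠ 0; then v_{j-1} := N · v_j for j = 3, …, 2.

Pick v_3 = (0, 0, 1, 0)ᵀ.
Then v_2 = N · v_3 = (0, -1, 0, 0)ᵀ.
Then v_1 = N · v_2 = (-1, 0, 0, 0)ᵀ.

Sanity check: (A − (4)·I) v_1 = (0, 0, 0, 0)ᵀ = 0. ✓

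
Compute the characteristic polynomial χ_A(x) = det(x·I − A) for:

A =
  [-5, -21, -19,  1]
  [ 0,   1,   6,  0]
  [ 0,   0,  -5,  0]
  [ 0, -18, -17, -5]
x^4 + 14*x^3 + 60*x^2 + 50*x - 125

Expanding det(x·I − A) (e.g. by cofactor expansion or by noting that A is similar to its Jordan form J, which has the same characteristic polynomial as A) gives
  χ_A(x) = x^4 + 14*x^3 + 60*x^2 + 50*x - 125
which factors as (x - 1)*(x + 5)^3. The eigenvalues (with algebraic multiplicities) are λ = -5 with multiplicity 3, λ = 1 with multiplicity 1.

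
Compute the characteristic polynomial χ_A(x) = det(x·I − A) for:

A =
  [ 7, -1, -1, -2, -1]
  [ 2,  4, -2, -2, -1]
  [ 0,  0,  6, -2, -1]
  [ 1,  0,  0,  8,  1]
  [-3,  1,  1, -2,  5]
x^5 - 30*x^4 + 360*x^3 - 2160*x^2 + 6480*x - 7776

Expanding det(x·I − A) (e.g. by cofactor expansion or by noting that A is similar to its Jordan form J, which has the same characteristic polynomial as A) gives
  χ_A(x) = x^5 - 30*x^4 + 360*x^3 - 2160*x^2 + 6480*x - 7776
which factors as (x - 6)^5. The eigenvalues (with algebraic multiplicities) are λ = 6 with multiplicity 5.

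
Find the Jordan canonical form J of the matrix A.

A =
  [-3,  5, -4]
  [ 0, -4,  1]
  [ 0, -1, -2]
J_3(-3)

The characteristic polynomial is
  det(x·I − A) = x^3 + 9*x^2 + 27*x + 27 = (x + 3)^3

Eigenvalues and multiplicities (the geometric multiplicity of λ is n − rank(A − λI), which equals the number of Jordan blocks for λ):
  λ = -3: algebraic multiplicity = 3, geometric multiplicity = 1

Determining the block sizes for each eigenvalue:
  λ = -3: one block (gm = 1), so the single block has size am = 3 → block sizes [3]

Assembling the blocks gives a Jordan form
J =
  [-3,  1,  0]
  [ 0, -3,  1]
  [ 0,  0, -3]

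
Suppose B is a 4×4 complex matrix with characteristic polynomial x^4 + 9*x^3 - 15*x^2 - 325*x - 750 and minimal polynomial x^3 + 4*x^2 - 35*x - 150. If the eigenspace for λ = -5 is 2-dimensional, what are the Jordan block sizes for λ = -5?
Block sizes for λ = -5: [2, 1]

Step 1 — from the characteristic polynomial, algebraic multiplicity of λ = -5 is 3. From dim ker(B − (-5)·I) = 2, there are exactly 2 Jordan blocks for λ = -5.
Step 2 — from the minimal polynomial, the factor (x + 5)^2 tells us the largest block for λ = -5 has size 2.
Step 3 — with total size 3, 2 blocks, and largest block 2, the block sizes (in nonincreasing order) are [2, 1].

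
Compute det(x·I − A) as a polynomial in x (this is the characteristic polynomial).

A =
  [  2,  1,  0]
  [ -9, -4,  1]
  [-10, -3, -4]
x^3 + 6*x^2 + 12*x + 8

Expanding det(x·I − A) (e.g. by cofactor expansion or by noting that A is similar to its Jordan form J, which has the same characteristic polynomial as A) gives
  χ_A(x) = x^3 + 6*x^2 + 12*x + 8
which factors as (x + 2)^3. The eigenvalues (with algebraic multiplicities) are λ = -2 with multiplicity 3.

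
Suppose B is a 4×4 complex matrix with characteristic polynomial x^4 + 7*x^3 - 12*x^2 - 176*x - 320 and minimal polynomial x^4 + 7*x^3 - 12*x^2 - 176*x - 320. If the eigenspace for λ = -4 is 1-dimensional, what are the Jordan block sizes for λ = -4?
Block sizes for λ = -4: [3]

Step 1 — from the characteristic polynomial, algebraic multiplicity of λ = -4 is 3. From dim ker(B − (-4)·I) = 1, there are exactly 1 Jordan blocks for λ = -4.
Step 2 — from the minimal polynomial, the factor (x + 4)^3 tells us the largest block for λ = -4 has size 3.
Step 3 — with total size 3, 1 blocks, and largest block 3, the block sizes (in nonincreasing order) are [3].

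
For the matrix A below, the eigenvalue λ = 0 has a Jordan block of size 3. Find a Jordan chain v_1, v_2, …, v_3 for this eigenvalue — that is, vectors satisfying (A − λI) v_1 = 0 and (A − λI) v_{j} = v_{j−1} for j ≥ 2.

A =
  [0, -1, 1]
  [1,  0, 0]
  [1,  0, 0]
A Jordan chain for λ = 0 of length 3:
v_1 = (0, -1, -1)ᵀ
v_2 = (-1, 0, 0)ᵀ
v_3 = (0, 1, 0)ᵀ

Let N = A − (0)·I. We want v_3 with N^3 v_3 = 0 but N^2 v_3 ≠ 0; then v_{j-1} := N · v_j for j = 3, …, 2.

Pick v_3 = (0, 1, 0)ᵀ.
Then v_2 = N · v_3 = (-1, 0, 0)ᵀ.
Then v_1 = N · v_2 = (0, -1, -1)ᵀ.

Sanity check: (A − (0)·I) v_1 = (0, 0, 0)ᵀ = 0. ✓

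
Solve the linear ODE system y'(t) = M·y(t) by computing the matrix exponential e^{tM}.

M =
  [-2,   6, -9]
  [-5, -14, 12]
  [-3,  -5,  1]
e^{tM} =
  [3*t^2*exp(-5*t) + 3*t*exp(-5*t) + exp(-5*t), 9*t^2*exp(-5*t)/2 + 6*t*exp(-5*t), -9*t^2*exp(-5*t)/2 - 9*t*exp(-5*t)]
  [-3*t^2*exp(-5*t) - 5*t*exp(-5*t), -9*t^2*exp(-5*t)/2 - 9*t*exp(-5*t) + exp(-5*t), 9*t^2*exp(-5*t)/2 + 12*t*exp(-5*t)]
  [-t^2*exp(-5*t) - 3*t*exp(-5*t), -3*t^2*exp(-5*t)/2 - 5*t*exp(-5*t), 3*t^2*exp(-5*t)/2 + 6*t*exp(-5*t) + exp(-5*t)]

Strategy: write M = P · J · P⁻¹ where J is a Jordan canonical form, so e^{tM} = P · e^{tJ} · P⁻¹, and e^{tJ} can be computed block-by-block.

M has Jordan form
J =
  [-5,  1,  0]
  [ 0, -5,  1]
  [ 0,  0, -5]
(up to reordering of blocks).

Per-block formulas:
  For a 3×3 Jordan block J_3(-5): exp(t · J_3(-5)) = e^(-5t)·(I + t·N + (t^2/2)·N^2), where N is the 3×3 nilpotent shift.

After assembling e^{tJ} and conjugating by P, we get:

e^{tM} =
  [3*t^2*exp(-5*t) + 3*t*exp(-5*t) + exp(-5*t), 9*t^2*exp(-5*t)/2 + 6*t*exp(-5*t), -9*t^2*exp(-5*t)/2 - 9*t*exp(-5*t)]
  [-3*t^2*exp(-5*t) - 5*t*exp(-5*t), -9*t^2*exp(-5*t)/2 - 9*t*exp(-5*t) + exp(-5*t), 9*t^2*exp(-5*t)/2 + 12*t*exp(-5*t)]
  [-t^2*exp(-5*t) - 3*t*exp(-5*t), -3*t^2*exp(-5*t)/2 - 5*t*exp(-5*t), 3*t^2*exp(-5*t)/2 + 6*t*exp(-5*t) + exp(-5*t)]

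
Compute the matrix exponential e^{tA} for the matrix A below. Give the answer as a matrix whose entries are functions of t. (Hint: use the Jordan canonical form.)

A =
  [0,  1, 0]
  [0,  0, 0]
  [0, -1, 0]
e^{tA} =
  [1, t, 0]
  [0, 1, 0]
  [0, -t, 1]

Strategy: write A = P · J · P⁻¹ where J is a Jordan canonical form, so e^{tA} = P · e^{tJ} · P⁻¹, and e^{tJ} can be computed block-by-block.

A has Jordan form
J =
  [0, 1, 0]
  [0, 0, 0]
  [0, 0, 0]
(up to reordering of blocks).

Per-block formulas:
  For a 1×1 block at λ = 0: exp(t · [0]) = [e^(0t)].
  For a 2×2 Jordan block J_2(0): exp(t · J_2(0)) = e^(0t)·(I + t·N), where N is the 2×2 nilpotent shift.

After assembling e^{tJ} and conjugating by P, we get:

e^{tA} =
  [1, t, 0]
  [0, 1, 0]
  [0, -t, 1]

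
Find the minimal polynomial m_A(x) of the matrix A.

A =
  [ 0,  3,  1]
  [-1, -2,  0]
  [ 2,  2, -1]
x^3 + 3*x^2 + 3*x + 1

The characteristic polynomial is χ_A(x) = (x + 1)^3, so the eigenvalues are known. The minimal polynomial is
  m_A(x) = Π_λ (x − λ)^{k_λ}
where k_λ is the size of the *largest* Jordan block for λ (equivalently, the smallest k with (A − λI)^k v = 0 for every generalised eigenvector v of λ).

  λ = -1: largest Jordan block has size 3, contributing (x + 1)^3

So m_A(x) = (x + 1)^3 = x^3 + 3*x^2 + 3*x + 1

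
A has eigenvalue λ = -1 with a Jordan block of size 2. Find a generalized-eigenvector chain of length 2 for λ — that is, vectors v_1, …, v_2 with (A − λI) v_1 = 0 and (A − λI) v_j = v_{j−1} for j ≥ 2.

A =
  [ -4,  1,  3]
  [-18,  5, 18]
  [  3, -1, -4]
A Jordan chain for λ = -1 of length 2:
v_1 = (-3, -18, 3)ᵀ
v_2 = (1, 0, 0)ᵀ

Let N = A − (-1)·I. We want v_2 with N^2 v_2 = 0 but N^1 v_2 ≠ 0; then v_{j-1} := N · v_j for j = 2, …, 2.

Pick v_2 = (1, 0, 0)ᵀ.
Then v_1 = N · v_2 = (-3, -18, 3)ᵀ.

Sanity check: (A − (-1)·I) v_1 = (0, 0, 0)ᵀ = 0. ✓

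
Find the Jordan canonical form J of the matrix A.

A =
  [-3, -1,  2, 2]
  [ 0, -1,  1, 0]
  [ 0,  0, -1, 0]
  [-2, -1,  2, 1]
J_3(-1) ⊕ J_1(-1)

The characteristic polynomial is
  det(x·I − A) = x^4 + 4*x^3 + 6*x^2 + 4*x + 1 = (x + 1)^4

Eigenvalues and multiplicities (the geometric multiplicity of λ is n − rank(A − λI), which equals the number of Jordan blocks for λ):
  λ = -1: algebraic multiplicity = 4, geometric multiplicity = 2

Determining the block sizes for each eigenvalue:
  λ = -1: with am = 4 and gm = 2, the partition is not yet determined (e.g. several partitions of 4 into 2 parts exist). Let N = A − (-1)·I. Computing rank(N^1) = 2, rank(N^2) = 1, rank(N^3) = 0; the number of blocks of size ≥ j is rank(N^{j−1}) − rank(N^j), giving [2, 1, 1]. So we have 1 block(s) of size 3, 1 block(s) of size 1 → block sizes [3, 1]

Assembling the blocks gives a Jordan form
J =
  [-1,  1,  0,  0]
  [ 0, -1,  1,  0]
  [ 0,  0, -1,  0]
  [ 0,  0,  0, -1]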